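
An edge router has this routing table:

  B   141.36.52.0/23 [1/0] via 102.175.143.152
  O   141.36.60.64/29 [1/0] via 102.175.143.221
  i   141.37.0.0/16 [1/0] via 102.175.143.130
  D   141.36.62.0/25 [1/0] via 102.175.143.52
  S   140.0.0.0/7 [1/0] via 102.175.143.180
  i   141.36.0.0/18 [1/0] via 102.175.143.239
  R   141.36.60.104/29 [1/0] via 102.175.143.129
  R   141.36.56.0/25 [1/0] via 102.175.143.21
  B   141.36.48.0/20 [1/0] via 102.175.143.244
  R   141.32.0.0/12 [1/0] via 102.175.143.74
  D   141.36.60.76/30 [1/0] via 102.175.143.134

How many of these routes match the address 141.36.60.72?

Prefixes containing 141.36.60.72:
  140.0.0.0/7 (140.0.0.0 - 141.255.255.255)
  141.32.0.0/12 (141.32.0.0 - 141.47.255.255)
  141.36.0.0/18 (141.36.0.0 - 141.36.63.255)
  141.36.48.0/20 (141.36.48.0 - 141.36.63.255)
Total matching entries: 4.

4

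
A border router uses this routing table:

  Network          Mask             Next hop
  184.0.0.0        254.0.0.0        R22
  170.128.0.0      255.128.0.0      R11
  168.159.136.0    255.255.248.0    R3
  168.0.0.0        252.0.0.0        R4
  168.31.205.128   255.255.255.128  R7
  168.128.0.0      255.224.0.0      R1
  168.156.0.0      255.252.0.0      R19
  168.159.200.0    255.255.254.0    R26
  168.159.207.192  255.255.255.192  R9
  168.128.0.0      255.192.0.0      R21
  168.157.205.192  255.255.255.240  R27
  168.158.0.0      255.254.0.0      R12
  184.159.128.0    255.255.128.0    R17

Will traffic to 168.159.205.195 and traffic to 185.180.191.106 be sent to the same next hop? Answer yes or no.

168.159.205.195: longest match 168.158.0.0/15 -> R12
185.180.191.106: longest match 184.0.0.0/7 -> R22

no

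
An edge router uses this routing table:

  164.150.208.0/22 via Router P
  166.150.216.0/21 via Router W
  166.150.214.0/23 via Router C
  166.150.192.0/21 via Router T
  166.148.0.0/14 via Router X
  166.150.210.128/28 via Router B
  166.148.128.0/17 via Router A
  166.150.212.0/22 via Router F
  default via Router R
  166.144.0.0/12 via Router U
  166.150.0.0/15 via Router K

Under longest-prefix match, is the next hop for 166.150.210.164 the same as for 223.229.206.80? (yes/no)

no

166.150.210.164: longest match 166.150.0.0/15 -> Router K
223.229.206.80: longest match 0.0.0.0/0 -> Router R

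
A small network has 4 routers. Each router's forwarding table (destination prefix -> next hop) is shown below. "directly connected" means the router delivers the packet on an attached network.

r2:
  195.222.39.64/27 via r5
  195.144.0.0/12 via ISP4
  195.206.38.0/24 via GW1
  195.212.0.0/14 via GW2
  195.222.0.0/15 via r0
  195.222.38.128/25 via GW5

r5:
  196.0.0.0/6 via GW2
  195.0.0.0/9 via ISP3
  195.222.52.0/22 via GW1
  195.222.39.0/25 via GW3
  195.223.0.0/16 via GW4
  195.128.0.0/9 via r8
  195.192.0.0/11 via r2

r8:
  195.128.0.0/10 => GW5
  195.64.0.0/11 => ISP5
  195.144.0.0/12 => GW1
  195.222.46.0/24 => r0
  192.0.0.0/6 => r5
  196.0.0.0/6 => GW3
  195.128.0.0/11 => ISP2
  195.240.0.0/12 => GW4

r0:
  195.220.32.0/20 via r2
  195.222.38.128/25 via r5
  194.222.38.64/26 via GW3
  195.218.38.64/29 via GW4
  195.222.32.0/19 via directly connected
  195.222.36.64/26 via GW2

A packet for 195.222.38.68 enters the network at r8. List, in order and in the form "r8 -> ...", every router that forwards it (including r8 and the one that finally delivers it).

r8 -> r5 -> r2 -> r0

At r8: longest match for 195.222.38.68 is 192.0.0.0/6 -> r5
At r5: longest match for 195.222.38.68 is 195.192.0.0/11 -> r2
At r2: longest match for 195.222.38.68 is 195.222.0.0/15 -> r0
At r0: longest match for 195.222.38.68 is 195.222.32.0/19 -> directly connected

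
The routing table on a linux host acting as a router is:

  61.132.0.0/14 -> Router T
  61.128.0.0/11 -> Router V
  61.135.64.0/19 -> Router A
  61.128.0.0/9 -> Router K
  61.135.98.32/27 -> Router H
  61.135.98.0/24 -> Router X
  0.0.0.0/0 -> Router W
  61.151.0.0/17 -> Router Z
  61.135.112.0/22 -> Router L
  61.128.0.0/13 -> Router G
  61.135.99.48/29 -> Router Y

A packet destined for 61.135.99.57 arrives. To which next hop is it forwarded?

Router T

Routes whose prefix contains 61.135.99.57:
  0.0.0.0/0 (default, matches everything) -> Router W
  61.128.0.0/9 (61.128.0.0 - 61.255.255.255) -> Router K
  61.128.0.0/11 (61.128.0.0 - 61.159.255.255) -> Router V
  61.128.0.0/13 (61.128.0.0 - 61.135.255.255) -> Router G
  61.132.0.0/14 (61.132.0.0 - 61.135.255.255) -> Router T
More-specific entries that do NOT match:
  61.135.99.48/29 (61.135.99.48 - 61.135.99.55) does not contain 61.135.99.57
  61.135.98.32/27 (61.135.98.32 - 61.135.98.63) does not contain 61.135.99.57
  61.135.98.0/24 (61.135.98.0 - 61.135.98.255) does not contain 61.135.99.57
  61.135.112.0/22 (61.135.112.0 - 61.135.115.255) does not contain 61.135.99.57
  61.135.64.0/19 (61.135.64.0 - 61.135.95.255) does not contain 61.135.99.57
  61.151.0.0/17 (61.151.0.0 - 61.151.127.255) does not contain 61.135.99.57
Longest matching prefix is /14 -> next hop Router T.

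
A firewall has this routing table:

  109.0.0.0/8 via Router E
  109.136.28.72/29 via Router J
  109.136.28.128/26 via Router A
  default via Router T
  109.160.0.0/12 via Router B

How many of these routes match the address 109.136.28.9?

2

Prefixes containing 109.136.28.9:
  0.0.0.0/0 (default, matches everything)
  109.0.0.0/8 (109.0.0.0 - 109.255.255.255)
Total matching entries: 2.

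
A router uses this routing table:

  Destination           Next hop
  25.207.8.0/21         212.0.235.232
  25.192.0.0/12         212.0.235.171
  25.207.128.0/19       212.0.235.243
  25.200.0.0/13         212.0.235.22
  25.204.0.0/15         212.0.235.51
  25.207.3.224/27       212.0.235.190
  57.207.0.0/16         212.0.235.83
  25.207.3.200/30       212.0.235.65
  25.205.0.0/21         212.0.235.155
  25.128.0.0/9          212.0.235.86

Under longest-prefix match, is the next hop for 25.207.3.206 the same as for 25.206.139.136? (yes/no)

yes

25.207.3.206: longest match 25.200.0.0/13 -> 212.0.235.22
25.206.139.136: longest match 25.200.0.0/13 -> 212.0.235.22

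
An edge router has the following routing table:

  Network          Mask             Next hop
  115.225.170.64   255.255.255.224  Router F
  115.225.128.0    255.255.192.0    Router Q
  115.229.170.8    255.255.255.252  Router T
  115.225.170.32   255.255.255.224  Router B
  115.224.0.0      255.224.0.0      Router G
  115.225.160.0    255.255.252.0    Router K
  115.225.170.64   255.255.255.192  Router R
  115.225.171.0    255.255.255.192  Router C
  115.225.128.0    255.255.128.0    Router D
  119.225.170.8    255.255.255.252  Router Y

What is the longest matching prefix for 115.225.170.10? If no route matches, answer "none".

Entries matching 115.225.170.10:
  115.224.0.0/11 (115.224.0.0 - 115.255.255.255)
  115.225.128.0/17 (115.225.128.0 - 115.225.255.255)
  115.225.128.0/18 (115.225.128.0 - 115.225.191.255)
Most specific is 115.225.128.0/18.

115.225.128.0/18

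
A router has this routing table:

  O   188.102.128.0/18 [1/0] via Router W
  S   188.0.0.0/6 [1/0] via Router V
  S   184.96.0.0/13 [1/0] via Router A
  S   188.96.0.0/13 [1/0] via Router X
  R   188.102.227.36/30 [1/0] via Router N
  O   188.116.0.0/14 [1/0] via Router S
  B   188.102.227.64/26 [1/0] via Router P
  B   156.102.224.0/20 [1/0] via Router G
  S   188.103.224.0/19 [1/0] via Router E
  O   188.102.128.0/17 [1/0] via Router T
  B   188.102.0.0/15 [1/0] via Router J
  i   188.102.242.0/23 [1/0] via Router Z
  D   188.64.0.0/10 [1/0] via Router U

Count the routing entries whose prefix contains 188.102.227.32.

5

Prefixes containing 188.102.227.32:
  188.0.0.0/6 (188.0.0.0 - 191.255.255.255)
  188.64.0.0/10 (188.64.0.0 - 188.127.255.255)
  188.96.0.0/13 (188.96.0.0 - 188.103.255.255)
  188.102.0.0/15 (188.102.0.0 - 188.103.255.255)
  188.102.128.0/17 (188.102.128.0 - 188.102.255.255)
Total matching entries: 5.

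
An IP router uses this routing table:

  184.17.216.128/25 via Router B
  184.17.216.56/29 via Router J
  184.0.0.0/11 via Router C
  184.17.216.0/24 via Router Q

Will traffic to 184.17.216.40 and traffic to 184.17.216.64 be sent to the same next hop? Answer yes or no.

yes

184.17.216.40: longest match 184.17.216.0/24 -> Router Q
184.17.216.64: longest match 184.17.216.0/24 -> Router Q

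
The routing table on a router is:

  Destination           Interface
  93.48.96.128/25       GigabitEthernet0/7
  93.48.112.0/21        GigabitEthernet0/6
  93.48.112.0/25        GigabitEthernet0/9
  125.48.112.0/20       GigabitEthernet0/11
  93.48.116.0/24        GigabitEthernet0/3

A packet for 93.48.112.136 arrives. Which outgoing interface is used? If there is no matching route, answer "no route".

Routes whose prefix contains 93.48.112.136:
  93.48.112.0/21 (93.48.112.0 - 93.48.119.255) -> GigabitEthernet0/6
More-specific entries that do NOT match:
  93.48.96.128/25 (93.48.96.128 - 93.48.96.255) does not contain 93.48.112.136
  93.48.112.0/25 (93.48.112.0 - 93.48.112.127) does not contain 93.48.112.136
  93.48.116.0/24 (93.48.116.0 - 93.48.116.255) does not contain 93.48.112.136
Longest matching prefix is /21 -> interface GigabitEthernet0/6.

GigabitEthernet0/6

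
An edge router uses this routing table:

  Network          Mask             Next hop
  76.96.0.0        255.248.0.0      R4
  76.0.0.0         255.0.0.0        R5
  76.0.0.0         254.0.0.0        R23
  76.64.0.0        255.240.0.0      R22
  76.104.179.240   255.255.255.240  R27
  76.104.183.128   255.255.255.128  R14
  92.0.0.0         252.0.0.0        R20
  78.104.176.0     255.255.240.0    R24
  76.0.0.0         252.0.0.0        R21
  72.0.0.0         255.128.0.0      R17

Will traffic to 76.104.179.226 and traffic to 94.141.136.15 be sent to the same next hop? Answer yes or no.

76.104.179.226: longest match 76.0.0.0/8 -> R5
94.141.136.15: longest match 92.0.0.0/6 -> R20

no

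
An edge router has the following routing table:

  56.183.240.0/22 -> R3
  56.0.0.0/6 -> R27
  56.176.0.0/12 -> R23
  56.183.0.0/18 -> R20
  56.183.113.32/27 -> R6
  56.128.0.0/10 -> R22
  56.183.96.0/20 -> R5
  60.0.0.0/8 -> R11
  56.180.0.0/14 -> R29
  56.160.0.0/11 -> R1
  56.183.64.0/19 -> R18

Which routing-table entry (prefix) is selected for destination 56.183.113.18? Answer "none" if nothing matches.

56.180.0.0/14

Entries matching 56.183.113.18:
  56.0.0.0/6 (56.0.0.0 - 59.255.255.255)
  56.128.0.0/10 (56.128.0.0 - 56.191.255.255)
  56.160.0.0/11 (56.160.0.0 - 56.191.255.255)
  56.176.0.0/12 (56.176.0.0 - 56.191.255.255)
  56.180.0.0/14 (56.180.0.0 - 56.183.255.255)
Most specific is 56.180.0.0/14.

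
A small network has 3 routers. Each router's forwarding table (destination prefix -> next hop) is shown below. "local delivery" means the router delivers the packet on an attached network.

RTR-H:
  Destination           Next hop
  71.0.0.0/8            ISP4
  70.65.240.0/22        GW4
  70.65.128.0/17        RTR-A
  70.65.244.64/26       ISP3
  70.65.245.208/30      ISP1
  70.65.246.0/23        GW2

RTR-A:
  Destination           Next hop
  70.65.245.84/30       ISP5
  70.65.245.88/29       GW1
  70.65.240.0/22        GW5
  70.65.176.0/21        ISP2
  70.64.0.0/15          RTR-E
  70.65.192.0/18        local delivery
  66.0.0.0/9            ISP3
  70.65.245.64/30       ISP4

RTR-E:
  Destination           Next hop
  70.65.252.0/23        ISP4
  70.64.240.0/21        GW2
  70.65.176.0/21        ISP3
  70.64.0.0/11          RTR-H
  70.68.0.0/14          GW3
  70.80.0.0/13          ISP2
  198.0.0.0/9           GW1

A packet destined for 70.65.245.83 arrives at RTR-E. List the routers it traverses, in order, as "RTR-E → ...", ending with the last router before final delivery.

RTR-E → RTR-H → RTR-A

At RTR-E: longest match for 70.65.245.83 is 70.64.0.0/11 -> RTR-H
At RTR-H: longest match for 70.65.245.83 is 70.65.128.0/17 -> RTR-A
At RTR-A: longest match for 70.65.245.83 is 70.65.192.0/18 -> local delivery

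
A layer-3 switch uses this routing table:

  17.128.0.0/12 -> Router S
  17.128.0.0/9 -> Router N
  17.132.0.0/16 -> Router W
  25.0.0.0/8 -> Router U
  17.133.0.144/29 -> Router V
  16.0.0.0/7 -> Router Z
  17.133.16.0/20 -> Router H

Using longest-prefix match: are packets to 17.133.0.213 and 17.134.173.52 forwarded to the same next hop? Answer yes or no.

17.133.0.213: longest match 17.128.0.0/12 -> Router S
17.134.173.52: longest match 17.128.0.0/12 -> Router S

yes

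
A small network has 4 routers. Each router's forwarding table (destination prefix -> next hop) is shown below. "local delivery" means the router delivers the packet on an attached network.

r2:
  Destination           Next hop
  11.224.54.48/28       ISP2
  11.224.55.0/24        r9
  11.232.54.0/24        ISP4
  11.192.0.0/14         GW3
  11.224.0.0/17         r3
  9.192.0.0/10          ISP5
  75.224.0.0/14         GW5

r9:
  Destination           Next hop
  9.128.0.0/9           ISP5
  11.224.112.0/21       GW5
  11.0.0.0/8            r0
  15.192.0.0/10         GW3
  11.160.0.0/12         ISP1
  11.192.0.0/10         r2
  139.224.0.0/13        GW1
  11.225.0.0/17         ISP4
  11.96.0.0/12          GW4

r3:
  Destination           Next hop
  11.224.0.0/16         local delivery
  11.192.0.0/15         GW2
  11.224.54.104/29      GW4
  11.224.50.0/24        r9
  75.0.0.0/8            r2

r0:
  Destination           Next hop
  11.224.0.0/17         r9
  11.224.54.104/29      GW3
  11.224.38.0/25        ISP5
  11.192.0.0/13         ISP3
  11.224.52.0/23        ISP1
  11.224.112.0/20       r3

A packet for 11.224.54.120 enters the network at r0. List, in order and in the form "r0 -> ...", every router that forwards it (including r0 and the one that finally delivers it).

r0 -> r9 -> r2 -> r3

At r0: longest match for 11.224.54.120 is 11.224.0.0/17 -> r9
At r9: longest match for 11.224.54.120 is 11.192.0.0/10 -> r2
At r2: longest match for 11.224.54.120 is 11.224.0.0/17 -> r3
At r3: longest match for 11.224.54.120 is 11.224.0.0/16 -> local delivery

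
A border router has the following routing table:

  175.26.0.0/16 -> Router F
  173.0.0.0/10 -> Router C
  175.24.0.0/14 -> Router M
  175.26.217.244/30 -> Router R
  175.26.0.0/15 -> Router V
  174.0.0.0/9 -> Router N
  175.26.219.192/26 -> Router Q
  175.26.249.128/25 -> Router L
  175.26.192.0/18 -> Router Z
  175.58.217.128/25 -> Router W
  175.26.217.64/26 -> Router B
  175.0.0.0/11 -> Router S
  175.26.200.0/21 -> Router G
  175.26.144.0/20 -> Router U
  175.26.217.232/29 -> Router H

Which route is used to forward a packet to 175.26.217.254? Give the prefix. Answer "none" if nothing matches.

Entries matching 175.26.217.254:
  175.0.0.0/11 (175.0.0.0 - 175.31.255.255)
  175.24.0.0/14 (175.24.0.0 - 175.27.255.255)
  175.26.0.0/15 (175.26.0.0 - 175.27.255.255)
  175.26.0.0/16 (175.26.0.0 - 175.26.255.255)
  175.26.192.0/18 (175.26.192.0 - 175.26.255.255)
Most specific is 175.26.192.0/18.

175.26.192.0/18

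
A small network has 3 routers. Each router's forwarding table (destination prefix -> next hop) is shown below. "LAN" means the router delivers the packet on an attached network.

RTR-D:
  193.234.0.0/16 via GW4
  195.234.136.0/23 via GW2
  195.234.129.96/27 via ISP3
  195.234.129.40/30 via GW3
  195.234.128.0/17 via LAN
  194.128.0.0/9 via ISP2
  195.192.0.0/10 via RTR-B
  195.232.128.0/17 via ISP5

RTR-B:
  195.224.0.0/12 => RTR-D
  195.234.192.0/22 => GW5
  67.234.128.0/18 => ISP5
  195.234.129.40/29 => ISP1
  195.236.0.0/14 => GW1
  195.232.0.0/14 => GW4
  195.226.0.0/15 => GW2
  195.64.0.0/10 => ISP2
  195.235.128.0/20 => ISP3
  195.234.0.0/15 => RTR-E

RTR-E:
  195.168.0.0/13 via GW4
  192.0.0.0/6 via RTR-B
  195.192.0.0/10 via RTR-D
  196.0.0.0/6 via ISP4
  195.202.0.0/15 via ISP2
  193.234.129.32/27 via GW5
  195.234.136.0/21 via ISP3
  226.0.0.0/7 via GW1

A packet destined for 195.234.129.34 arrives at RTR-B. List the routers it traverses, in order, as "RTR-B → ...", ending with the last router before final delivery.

At RTR-B: longest match for 195.234.129.34 is 195.234.0.0/15 -> RTR-E
At RTR-E: longest match for 195.234.129.34 is 195.192.0.0/10 -> RTR-D
At RTR-D: longest match for 195.234.129.34 is 195.234.128.0/17 -> LAN

RTR-B → RTR-E → RTR-D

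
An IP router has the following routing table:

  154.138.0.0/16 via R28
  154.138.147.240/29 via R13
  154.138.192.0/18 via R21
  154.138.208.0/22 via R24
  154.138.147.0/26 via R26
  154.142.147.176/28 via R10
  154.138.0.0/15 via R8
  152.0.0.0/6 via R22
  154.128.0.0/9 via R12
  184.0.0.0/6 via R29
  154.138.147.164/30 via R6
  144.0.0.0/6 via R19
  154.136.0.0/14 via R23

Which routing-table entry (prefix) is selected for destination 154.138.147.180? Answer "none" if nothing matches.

Entries matching 154.138.147.180:
  152.0.0.0/6 (152.0.0.0 - 155.255.255.255)
  154.128.0.0/9 (154.128.0.0 - 154.255.255.255)
  154.136.0.0/14 (154.136.0.0 - 154.139.255.255)
  154.138.0.0/15 (154.138.0.0 - 154.139.255.255)
  154.138.0.0/16 (154.138.0.0 - 154.138.255.255)
Most specific is 154.138.0.0/16.

154.138.0.0/16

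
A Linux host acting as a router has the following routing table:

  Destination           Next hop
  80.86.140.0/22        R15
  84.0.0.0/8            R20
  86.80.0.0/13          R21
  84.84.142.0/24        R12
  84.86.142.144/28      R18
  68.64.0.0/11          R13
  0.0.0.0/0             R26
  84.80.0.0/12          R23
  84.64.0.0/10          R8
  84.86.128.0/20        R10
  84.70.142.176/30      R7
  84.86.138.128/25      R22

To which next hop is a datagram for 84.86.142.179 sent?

Routes whose prefix contains 84.86.142.179:
  0.0.0.0/0 (default, matches everything) -> R26
  84.0.0.0/8 (84.0.0.0 - 84.255.255.255) -> R20
  84.64.0.0/10 (84.64.0.0 - 84.127.255.255) -> R8
  84.80.0.0/12 (84.80.0.0 - 84.95.255.255) -> R23
  84.86.128.0/20 (84.86.128.0 - 84.86.143.255) -> R10
More-specific entries that do NOT match:
  84.70.142.176/30 (84.70.142.176 - 84.70.142.179) does not contain 84.86.142.179
  84.86.142.144/28 (84.86.142.144 - 84.86.142.159) does not contain 84.86.142.179
  84.86.138.128/25 (84.86.138.128 - 84.86.138.255) does not contain 84.86.142.179
  84.84.142.0/24 (84.84.142.0 - 84.84.142.255) does not contain 84.86.142.179
  80.86.140.0/22 (80.86.140.0 - 80.86.143.255) does not contain 84.86.142.179
Longest matching prefix is /20 -> next hop R10.

R10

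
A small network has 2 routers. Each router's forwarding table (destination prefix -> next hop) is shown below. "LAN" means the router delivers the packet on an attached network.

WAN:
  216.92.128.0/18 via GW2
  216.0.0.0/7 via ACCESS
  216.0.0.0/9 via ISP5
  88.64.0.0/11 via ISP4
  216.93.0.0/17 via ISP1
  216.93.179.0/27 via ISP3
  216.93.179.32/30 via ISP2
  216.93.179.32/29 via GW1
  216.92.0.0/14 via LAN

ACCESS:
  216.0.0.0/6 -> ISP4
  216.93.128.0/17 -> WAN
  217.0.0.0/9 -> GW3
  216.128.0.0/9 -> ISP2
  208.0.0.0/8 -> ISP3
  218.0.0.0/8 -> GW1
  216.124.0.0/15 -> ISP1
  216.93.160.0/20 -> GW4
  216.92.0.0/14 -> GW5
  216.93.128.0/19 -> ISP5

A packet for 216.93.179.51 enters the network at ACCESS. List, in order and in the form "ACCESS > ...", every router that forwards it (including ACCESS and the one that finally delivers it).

ACCESS > WAN

At ACCESS: longest match for 216.93.179.51 is 216.93.128.0/17 -> WAN
At WAN: longest match for 216.93.179.51 is 216.92.0.0/14 -> LAN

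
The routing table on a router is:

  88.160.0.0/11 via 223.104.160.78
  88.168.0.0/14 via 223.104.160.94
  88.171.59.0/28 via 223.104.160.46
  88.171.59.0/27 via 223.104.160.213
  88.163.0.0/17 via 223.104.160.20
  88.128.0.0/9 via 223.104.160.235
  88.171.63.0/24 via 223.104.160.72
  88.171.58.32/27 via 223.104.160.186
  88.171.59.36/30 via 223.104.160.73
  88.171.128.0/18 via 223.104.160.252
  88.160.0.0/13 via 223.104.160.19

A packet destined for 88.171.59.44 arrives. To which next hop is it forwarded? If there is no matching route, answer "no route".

Routes whose prefix contains 88.171.59.44:
  88.128.0.0/9 (88.128.0.0 - 88.255.255.255) -> 223.104.160.235
  88.160.0.0/11 (88.160.0.0 - 88.191.255.255) -> 223.104.160.78
  88.168.0.0/14 (88.168.0.0 - 88.171.255.255) -> 223.104.160.94
More-specific entries that do NOT match:
  88.171.59.36/30 (88.171.59.36 - 88.171.59.39) does not contain 88.171.59.44
  88.171.59.0/28 (88.171.59.0 - 88.171.59.15) does not contain 88.171.59.44
  88.171.59.0/27 (88.171.59.0 - 88.171.59.31) does not contain 88.171.59.44
  88.171.58.32/27 (88.171.58.32 - 88.171.58.63) does not contain 88.171.59.44
  88.171.63.0/24 (88.171.63.0 - 88.171.63.255) does not contain 88.171.59.44
  88.171.128.0/18 (88.171.128.0 - 88.171.191.255) does not contain 88.171.59.44
  88.163.0.0/17 (88.163.0.0 - 88.163.127.255) does not contain 88.171.59.44
Longest matching prefix is /14 -> next hop 223.104.160.94.

223.104.160.94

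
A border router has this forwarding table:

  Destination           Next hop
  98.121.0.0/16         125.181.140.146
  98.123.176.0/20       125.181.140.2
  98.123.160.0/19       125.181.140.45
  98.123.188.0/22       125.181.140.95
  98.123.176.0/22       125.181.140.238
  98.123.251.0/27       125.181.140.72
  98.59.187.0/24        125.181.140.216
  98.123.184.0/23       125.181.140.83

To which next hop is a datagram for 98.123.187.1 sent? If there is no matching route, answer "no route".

125.181.140.2

Routes whose prefix contains 98.123.187.1:
  98.123.160.0/19 (98.123.160.0 - 98.123.191.255) -> 125.181.140.45
  98.123.176.0/20 (98.123.176.0 - 98.123.191.255) -> 125.181.140.2
More-specific entries that do NOT match:
  98.123.251.0/27 (98.123.251.0 - 98.123.251.31) does not contain 98.123.187.1
  98.59.187.0/24 (98.59.187.0 - 98.59.187.255) does not contain 98.123.187.1
  98.123.184.0/23 (98.123.184.0 - 98.123.185.255) does not contain 98.123.187.1
  98.123.188.0/22 (98.123.188.0 - 98.123.191.255) does not contain 98.123.187.1
  98.123.176.0/22 (98.123.176.0 - 98.123.179.255) does not contain 98.123.187.1
Longest matching prefix is /20 -> next hop 125.181.140.2.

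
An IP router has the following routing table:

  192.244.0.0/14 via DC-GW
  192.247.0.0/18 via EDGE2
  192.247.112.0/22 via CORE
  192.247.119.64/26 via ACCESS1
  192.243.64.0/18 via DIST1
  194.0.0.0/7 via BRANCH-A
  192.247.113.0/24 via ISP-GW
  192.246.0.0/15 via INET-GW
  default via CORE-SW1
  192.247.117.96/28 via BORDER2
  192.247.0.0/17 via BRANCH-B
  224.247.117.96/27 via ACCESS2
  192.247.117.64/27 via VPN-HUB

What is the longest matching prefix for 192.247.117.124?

Entries matching 192.247.117.124:
  0.0.0.0/0 (default, matches everything)
  192.244.0.0/14 (192.244.0.0 - 192.247.255.255)
  192.246.0.0/15 (192.246.0.0 - 192.247.255.255)
  192.247.0.0/17 (192.247.0.0 - 192.247.127.255)
Most specific is 192.247.0.0/17.

192.247.0.0/17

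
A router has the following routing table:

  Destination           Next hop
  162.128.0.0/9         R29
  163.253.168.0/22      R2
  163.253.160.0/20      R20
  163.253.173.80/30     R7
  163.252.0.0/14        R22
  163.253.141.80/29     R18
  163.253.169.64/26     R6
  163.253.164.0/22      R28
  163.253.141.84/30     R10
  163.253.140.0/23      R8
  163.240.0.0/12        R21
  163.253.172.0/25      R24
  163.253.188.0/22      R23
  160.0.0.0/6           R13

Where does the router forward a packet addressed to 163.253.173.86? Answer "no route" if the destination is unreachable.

R20

Routes whose prefix contains 163.253.173.86:
  160.0.0.0/6 (160.0.0.0 - 163.255.255.255) -> R13
  163.240.0.0/12 (163.240.0.0 - 163.255.255.255) -> R21
  163.252.0.0/14 (163.252.0.0 - 163.255.255.255) -> R22
  163.253.160.0/20 (163.253.160.0 - 163.253.175.255) -> R20
More-specific entries that do NOT match:
  163.253.173.80/30 (163.253.173.80 - 163.253.173.83) does not contain 163.253.173.86
  163.253.141.84/30 (163.253.141.84 - 163.253.141.87) does not contain 163.253.173.86
  163.253.141.80/29 (163.253.141.80 - 163.253.141.87) does not contain 163.253.173.86
  163.253.169.64/26 (163.253.169.64 - 163.253.169.127) does not contain 163.253.173.86
  163.253.172.0/25 (163.253.172.0 - 163.253.172.127) does not contain 163.253.173.86
  163.253.140.0/23 (163.253.140.0 - 163.253.141.255) does not contain 163.253.173.86
  163.253.168.0/22 (163.253.168.0 - 163.253.171.255) does not contain 163.253.173.86
  163.253.164.0/22 (163.253.164.0 - 163.253.167.255) does not contain 163.253.173.86
  163.253.188.0/22 (163.253.188.0 - 163.253.191.255) does not contain 163.253.173.86
Longest matching prefix is /20 -> next hop R20.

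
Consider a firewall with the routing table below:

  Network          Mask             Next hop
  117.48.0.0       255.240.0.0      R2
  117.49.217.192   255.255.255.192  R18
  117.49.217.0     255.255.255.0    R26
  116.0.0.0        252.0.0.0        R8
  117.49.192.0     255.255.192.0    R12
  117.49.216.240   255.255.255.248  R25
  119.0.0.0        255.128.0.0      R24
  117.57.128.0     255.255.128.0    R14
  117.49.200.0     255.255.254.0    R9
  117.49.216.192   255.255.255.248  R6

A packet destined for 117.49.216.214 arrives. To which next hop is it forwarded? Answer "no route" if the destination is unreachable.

R12

Routes whose prefix contains 117.49.216.214:
  116.0.0.0/6 (116.0.0.0 - 119.255.255.255) -> R8
  117.48.0.0/12 (117.48.0.0 - 117.63.255.255) -> R2
  117.49.192.0/18 (117.49.192.0 - 117.49.255.255) -> R12
More-specific entries that do NOT match:
  117.49.216.240/29 (117.49.216.240 - 117.49.216.247) does not contain 117.49.216.214
  117.49.216.192/29 (117.49.216.192 - 117.49.216.199) does not contain 117.49.216.214
  117.49.217.192/26 (117.49.217.192 - 117.49.217.255) does not contain 117.49.216.214
  117.49.217.0/24 (117.49.217.0 - 117.49.217.255) does not contain 117.49.216.214
  117.49.200.0/23 (117.49.200.0 - 117.49.201.255) does not contain 117.49.216.214
Longest matching prefix is /18 -> next hop R12.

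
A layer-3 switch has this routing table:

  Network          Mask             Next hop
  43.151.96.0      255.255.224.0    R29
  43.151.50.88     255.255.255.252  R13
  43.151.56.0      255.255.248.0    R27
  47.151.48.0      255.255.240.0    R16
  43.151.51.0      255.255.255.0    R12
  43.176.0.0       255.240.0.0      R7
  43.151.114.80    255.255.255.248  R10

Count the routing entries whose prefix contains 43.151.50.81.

0

No listed prefix contains 43.151.50.81.
Total matching entries: 0.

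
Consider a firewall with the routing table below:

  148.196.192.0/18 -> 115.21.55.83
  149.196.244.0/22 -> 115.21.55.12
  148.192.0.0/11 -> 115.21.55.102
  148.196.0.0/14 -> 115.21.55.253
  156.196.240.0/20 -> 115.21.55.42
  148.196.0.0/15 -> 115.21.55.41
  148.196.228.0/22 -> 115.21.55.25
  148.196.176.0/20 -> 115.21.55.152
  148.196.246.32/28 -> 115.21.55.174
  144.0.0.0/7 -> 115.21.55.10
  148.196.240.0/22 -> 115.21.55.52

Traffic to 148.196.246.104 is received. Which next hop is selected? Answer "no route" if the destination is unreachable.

115.21.55.83

Routes whose prefix contains 148.196.246.104:
  148.192.0.0/11 (148.192.0.0 - 148.223.255.255) -> 115.21.55.102
  148.196.0.0/14 (148.196.0.0 - 148.199.255.255) -> 115.21.55.253
  148.196.0.0/15 (148.196.0.0 - 148.197.255.255) -> 115.21.55.41
  148.196.192.0/18 (148.196.192.0 - 148.196.255.255) -> 115.21.55.83
More-specific entries that do NOT match:
  148.196.246.32/28 (148.196.246.32 - 148.196.246.47) does not contain 148.196.246.104
  149.196.244.0/22 (149.196.244.0 - 149.196.247.255) does not contain 148.196.246.104
  148.196.228.0/22 (148.196.228.0 - 148.196.231.255) does not contain 148.196.246.104
  148.196.240.0/22 (148.196.240.0 - 148.196.243.255) does not contain 148.196.246.104
  156.196.240.0/20 (156.196.240.0 - 156.196.255.255) does not contain 148.196.246.104
  148.196.176.0/20 (148.196.176.0 - 148.196.191.255) does not contain 148.196.246.104
Longest matching prefix is /18 -> next hop 115.21.55.83.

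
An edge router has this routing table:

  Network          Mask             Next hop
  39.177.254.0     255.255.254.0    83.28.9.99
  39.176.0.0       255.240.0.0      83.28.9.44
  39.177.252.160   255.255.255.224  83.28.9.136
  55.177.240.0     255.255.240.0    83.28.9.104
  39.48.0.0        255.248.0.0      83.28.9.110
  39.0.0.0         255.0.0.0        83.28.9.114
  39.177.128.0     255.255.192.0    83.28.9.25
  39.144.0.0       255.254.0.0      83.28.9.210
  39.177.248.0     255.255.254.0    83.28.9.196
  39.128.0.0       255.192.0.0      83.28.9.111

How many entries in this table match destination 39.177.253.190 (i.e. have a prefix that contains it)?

Prefixes containing 39.177.253.190:
  39.0.0.0/8 (39.0.0.0 - 39.255.255.255)
  39.128.0.0/10 (39.128.0.0 - 39.191.255.255)
  39.176.0.0/12 (39.176.0.0 - 39.191.255.255)
Total matching entries: 3.

3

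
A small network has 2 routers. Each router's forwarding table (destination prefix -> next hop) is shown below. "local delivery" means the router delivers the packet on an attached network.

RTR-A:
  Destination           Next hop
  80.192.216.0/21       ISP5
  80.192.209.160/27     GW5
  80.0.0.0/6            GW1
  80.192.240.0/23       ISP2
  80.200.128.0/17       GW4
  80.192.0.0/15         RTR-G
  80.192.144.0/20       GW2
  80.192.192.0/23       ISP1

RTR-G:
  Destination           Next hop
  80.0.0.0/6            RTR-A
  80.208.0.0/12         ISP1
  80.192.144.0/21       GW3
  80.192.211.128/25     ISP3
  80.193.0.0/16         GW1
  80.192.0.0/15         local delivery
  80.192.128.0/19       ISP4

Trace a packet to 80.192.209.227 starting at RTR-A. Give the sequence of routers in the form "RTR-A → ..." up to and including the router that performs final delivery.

RTR-A → RTR-G

At RTR-A: longest match for 80.192.209.227 is 80.192.0.0/15 -> RTR-G
At RTR-G: longest match for 80.192.209.227 is 80.192.0.0/15 -> local delivery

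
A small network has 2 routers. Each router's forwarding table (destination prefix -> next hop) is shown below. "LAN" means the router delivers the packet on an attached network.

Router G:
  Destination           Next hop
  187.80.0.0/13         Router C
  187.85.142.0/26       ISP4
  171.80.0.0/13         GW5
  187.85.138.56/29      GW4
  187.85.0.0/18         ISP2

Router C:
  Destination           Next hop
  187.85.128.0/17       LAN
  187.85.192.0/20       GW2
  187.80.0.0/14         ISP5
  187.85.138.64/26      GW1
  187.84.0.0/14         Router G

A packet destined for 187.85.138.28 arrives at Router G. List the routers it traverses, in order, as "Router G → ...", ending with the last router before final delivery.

Router G → Router C

At Router G: longest match for 187.85.138.28 is 187.80.0.0/13 -> Router C
At Router C: longest match for 187.85.138.28 is 187.85.128.0/17 -> LAN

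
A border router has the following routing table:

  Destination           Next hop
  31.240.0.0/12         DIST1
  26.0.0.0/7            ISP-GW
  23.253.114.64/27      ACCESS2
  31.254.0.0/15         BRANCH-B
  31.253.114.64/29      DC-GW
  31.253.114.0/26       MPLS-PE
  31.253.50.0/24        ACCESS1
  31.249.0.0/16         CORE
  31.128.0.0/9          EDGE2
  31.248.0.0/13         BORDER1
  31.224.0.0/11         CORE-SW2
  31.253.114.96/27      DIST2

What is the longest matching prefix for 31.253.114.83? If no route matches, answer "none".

Entries matching 31.253.114.83:
  31.128.0.0/9 (31.128.0.0 - 31.255.255.255)
  31.224.0.0/11 (31.224.0.0 - 31.255.255.255)
  31.240.0.0/12 (31.240.0.0 - 31.255.255.255)
  31.248.0.0/13 (31.248.0.0 - 31.255.255.255)
Most specific is 31.248.0.0/13.

31.248.0.0/13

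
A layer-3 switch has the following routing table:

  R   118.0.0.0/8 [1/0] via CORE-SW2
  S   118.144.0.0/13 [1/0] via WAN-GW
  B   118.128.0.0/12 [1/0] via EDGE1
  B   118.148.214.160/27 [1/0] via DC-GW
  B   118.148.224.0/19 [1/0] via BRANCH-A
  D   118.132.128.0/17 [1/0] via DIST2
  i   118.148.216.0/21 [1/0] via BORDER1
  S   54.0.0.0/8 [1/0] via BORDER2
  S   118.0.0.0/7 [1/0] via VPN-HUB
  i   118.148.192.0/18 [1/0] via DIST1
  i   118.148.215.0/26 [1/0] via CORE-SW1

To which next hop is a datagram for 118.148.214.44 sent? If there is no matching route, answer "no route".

Routes whose prefix contains 118.148.214.44:
  118.0.0.0/7 (118.0.0.0 - 119.255.255.255) -> VPN-HUB
  118.0.0.0/8 (118.0.0.0 - 118.255.255.255) -> CORE-SW2
  118.144.0.0/13 (118.144.0.0 - 118.151.255.255) -> WAN-GW
  118.148.192.0/18 (118.148.192.0 - 118.148.255.255) -> DIST1
More-specific entries that do NOT match:
  118.148.214.160/27 (118.148.214.160 - 118.148.214.191) does not contain 118.148.214.44
  118.148.215.0/26 (118.148.215.0 - 118.148.215.63) does not contain 118.148.214.44
  118.148.216.0/21 (118.148.216.0 - 118.148.223.255) does not contain 118.148.214.44
  118.148.224.0/19 (118.148.224.0 - 118.148.255.255) does not contain 118.148.214.44
Longest matching prefix is /18 -> next hop DIST1.

DIST1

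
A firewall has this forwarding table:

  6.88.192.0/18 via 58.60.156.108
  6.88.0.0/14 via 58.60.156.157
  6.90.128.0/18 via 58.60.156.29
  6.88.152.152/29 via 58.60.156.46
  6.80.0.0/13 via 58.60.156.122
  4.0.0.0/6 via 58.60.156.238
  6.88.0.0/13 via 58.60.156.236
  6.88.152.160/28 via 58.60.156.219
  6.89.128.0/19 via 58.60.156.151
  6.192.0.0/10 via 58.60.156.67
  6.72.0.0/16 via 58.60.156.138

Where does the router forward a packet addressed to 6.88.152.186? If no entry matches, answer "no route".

Routes whose prefix contains 6.88.152.186:
  4.0.0.0/6 (4.0.0.0 - 7.255.255.255) -> 58.60.156.238
  6.88.0.0/13 (6.88.0.0 - 6.95.255.255) -> 58.60.156.236
  6.88.0.0/14 (6.88.0.0 - 6.91.255.255) -> 58.60.156.157
More-specific entries that do NOT match:
  6.88.152.152/29 (6.88.152.152 - 6.88.152.159) does not contain 6.88.152.186
  6.88.152.160/28 (6.88.152.160 - 6.88.152.175) does not contain 6.88.152.186
  6.89.128.0/19 (6.89.128.0 - 6.89.159.255) does not contain 6.88.152.186
  6.88.192.0/18 (6.88.192.0 - 6.88.255.255) does not contain 6.88.152.186
  6.90.128.0/18 (6.90.128.0 - 6.90.191.255) does not contain 6.88.152.186
  6.72.0.0/16 (6.72.0.0 - 6.72.255.255) does not contain 6.88.152.186
Longest matching prefix is /14 -> next hop 58.60.156.157.

58.60.156.157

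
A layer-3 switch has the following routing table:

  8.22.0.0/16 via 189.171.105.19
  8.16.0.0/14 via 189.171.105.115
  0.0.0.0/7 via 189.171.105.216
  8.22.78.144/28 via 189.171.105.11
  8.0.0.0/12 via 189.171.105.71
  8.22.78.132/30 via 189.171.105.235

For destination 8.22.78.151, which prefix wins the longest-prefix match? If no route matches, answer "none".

Entries matching 8.22.78.151:
  8.22.0.0/16 (8.22.0.0 - 8.22.255.255)
  8.22.78.144/28 (8.22.78.144 - 8.22.78.159)
Most specific is 8.22.78.144/28.

8.22.78.144/28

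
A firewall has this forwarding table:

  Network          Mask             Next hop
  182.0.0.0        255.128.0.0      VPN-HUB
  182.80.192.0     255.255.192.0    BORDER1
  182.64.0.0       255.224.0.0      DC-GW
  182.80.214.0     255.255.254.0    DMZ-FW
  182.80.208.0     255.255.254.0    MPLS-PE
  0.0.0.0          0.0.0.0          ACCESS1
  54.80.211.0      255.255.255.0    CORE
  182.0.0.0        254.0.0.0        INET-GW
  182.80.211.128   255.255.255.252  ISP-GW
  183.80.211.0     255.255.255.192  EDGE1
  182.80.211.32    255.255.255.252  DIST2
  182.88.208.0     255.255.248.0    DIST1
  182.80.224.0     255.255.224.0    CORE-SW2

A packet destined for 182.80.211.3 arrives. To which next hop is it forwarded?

BORDER1

Routes whose prefix contains 182.80.211.3:
  0.0.0.0/0 (default, matches everything) -> ACCESS1
  182.0.0.0/7 (182.0.0.0 - 183.255.255.255) -> INET-GW
  182.0.0.0/9 (182.0.0.0 - 182.127.255.255) -> VPN-HUB
  182.64.0.0/11 (182.64.0.0 - 182.95.255.255) -> DC-GW
  182.80.192.0/18 (182.80.192.0 - 182.80.255.255) -> BORDER1
More-specific entries that do NOT match:
  182.80.211.128/30 (182.80.211.128 - 182.80.211.131) does not contain 182.80.211.3
  182.80.211.32/30 (182.80.211.32 - 182.80.211.35) does not contain 182.80.211.3
  183.80.211.0/26 (183.80.211.0 - 183.80.211.63) does not contain 182.80.211.3
  54.80.211.0/24 (54.80.211.0 - 54.80.211.255) does not contain 182.80.211.3
  182.80.214.0/23 (182.80.214.0 - 182.80.215.255) does not contain 182.80.211.3
  182.80.208.0/23 (182.80.208.0 - 182.80.209.255) does not contain 182.80.211.3
  182.88.208.0/21 (182.88.208.0 - 182.88.215.255) does not contain 182.80.211.3
  182.80.224.0/19 (182.80.224.0 - 182.80.255.255) does not contain 182.80.211.3
Longest matching prefix is /18 -> next hop BORDER1.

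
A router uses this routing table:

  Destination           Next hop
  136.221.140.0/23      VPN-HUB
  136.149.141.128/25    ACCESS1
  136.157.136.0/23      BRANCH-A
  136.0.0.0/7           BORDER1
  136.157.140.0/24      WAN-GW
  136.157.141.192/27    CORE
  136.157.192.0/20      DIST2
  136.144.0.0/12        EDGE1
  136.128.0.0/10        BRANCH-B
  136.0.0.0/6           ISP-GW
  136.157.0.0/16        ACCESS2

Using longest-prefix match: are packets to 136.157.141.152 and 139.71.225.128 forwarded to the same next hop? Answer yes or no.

no

136.157.141.152: longest match 136.157.0.0/16 -> ACCESS2
139.71.225.128: longest match 136.0.0.0/6 -> ISP-GW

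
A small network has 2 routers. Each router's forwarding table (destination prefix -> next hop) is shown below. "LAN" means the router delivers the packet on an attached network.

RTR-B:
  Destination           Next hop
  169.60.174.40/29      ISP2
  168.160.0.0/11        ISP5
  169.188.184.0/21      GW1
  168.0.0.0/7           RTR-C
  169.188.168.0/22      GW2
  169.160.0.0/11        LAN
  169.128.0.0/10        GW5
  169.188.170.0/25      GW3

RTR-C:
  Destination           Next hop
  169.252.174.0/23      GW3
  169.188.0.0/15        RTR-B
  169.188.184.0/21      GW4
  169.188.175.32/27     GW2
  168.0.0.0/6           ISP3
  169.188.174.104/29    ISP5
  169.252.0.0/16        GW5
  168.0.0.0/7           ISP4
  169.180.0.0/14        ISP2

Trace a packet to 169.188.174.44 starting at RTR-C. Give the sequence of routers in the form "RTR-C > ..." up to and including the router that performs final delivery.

RTR-C > RTR-B

At RTR-C: longest match for 169.188.174.44 is 169.188.0.0/15 -> RTR-B
At RTR-B: longest match for 169.188.174.44 is 169.160.0.0/11 -> LAN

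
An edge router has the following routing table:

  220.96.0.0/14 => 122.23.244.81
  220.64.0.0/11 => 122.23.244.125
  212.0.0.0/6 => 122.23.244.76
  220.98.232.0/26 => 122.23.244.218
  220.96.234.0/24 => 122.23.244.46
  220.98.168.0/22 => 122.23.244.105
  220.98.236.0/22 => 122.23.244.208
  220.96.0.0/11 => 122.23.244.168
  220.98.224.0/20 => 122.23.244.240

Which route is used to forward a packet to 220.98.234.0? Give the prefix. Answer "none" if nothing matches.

Entries matching 220.98.234.0:
  220.96.0.0/11 (220.96.0.0 - 220.127.255.255)
  220.96.0.0/14 (220.96.0.0 - 220.99.255.255)
  220.98.224.0/20 (220.98.224.0 - 220.98.239.255)
Most specific is 220.98.224.0/20.

220.98.224.0/20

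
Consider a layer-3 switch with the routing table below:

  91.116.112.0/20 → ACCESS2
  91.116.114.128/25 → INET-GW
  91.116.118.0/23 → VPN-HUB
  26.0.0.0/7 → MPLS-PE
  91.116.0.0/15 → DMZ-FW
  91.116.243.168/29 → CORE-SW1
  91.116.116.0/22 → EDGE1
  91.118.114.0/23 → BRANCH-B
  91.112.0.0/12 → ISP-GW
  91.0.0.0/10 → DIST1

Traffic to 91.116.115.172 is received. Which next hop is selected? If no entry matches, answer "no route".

ACCESS2

Routes whose prefix contains 91.116.115.172:
  91.112.0.0/12 (91.112.0.0 - 91.127.255.255) -> ISP-GW
  91.116.0.0/15 (91.116.0.0 - 91.117.255.255) -> DMZ-FW
  91.116.112.0/20 (91.116.112.0 - 91.116.127.255) -> ACCESS2
More-specific entries that do NOT match:
  91.116.243.168/29 (91.116.243.168 - 91.116.243.175) does not contain 91.116.115.172
  91.116.114.128/25 (91.116.114.128 - 91.116.114.255) does not contain 91.116.115.172
  91.116.118.0/23 (91.116.118.0 - 91.116.119.255) does not contain 91.116.115.172
  91.118.114.0/23 (91.118.114.0 - 91.118.115.255) does not contain 91.116.115.172
  91.116.116.0/22 (91.116.116.0 - 91.116.119.255) does not contain 91.116.115.172
Longest matching prefix is /20 -> next hop ACCESS2.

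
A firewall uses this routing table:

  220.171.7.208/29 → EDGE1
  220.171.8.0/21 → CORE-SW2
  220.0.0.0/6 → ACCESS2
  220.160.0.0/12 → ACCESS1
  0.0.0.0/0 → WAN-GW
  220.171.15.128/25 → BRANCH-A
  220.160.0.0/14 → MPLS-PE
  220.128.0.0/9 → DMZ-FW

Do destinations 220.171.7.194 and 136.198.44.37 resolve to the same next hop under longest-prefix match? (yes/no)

220.171.7.194: longest match 220.160.0.0/12 -> ACCESS1
136.198.44.37: longest match 0.0.0.0/0 -> WAN-GW

no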